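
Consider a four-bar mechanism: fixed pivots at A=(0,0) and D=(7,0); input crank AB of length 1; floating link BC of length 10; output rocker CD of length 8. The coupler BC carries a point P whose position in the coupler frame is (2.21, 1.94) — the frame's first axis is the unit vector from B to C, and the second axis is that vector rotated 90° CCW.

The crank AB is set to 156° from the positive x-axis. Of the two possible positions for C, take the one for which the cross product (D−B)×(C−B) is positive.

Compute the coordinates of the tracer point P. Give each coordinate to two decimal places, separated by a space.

A=(0,0), D=(7.00,0)
B = A + 1.00·(cos156°, sin156°) = (-0.9135, 0.4067)
|BD| = 7.9240
circle(B,10.00) ∩ circle(D,8.00): a=6.2336, h=7.8194
  candidates: C₊=(5.7132,7.8958) cross=61.961; C₋=(4.9104,-7.7223) cross=-61.961
  mode + wants cross > 0 → take C=(5.7132,7.8958) (cross=61.961)
ex = (C−B)/|BC| = (0.6627,0.7489); ey = (-0.7489,0.6627)
P = B + 2.21·ex + 1.94·ey = (-0.9019,3.3474)

-0.90 3.35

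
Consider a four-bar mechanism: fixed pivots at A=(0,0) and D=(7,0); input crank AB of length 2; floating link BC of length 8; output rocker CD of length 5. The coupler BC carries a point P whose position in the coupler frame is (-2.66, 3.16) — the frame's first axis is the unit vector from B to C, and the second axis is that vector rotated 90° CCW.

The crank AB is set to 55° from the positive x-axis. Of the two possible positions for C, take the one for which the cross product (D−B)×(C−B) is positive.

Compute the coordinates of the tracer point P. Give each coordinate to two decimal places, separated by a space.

-2.54 3.51

A=(0,0), D=(7.00,0)
B = A + 2.00·(cos55°, sin55°) = (1.1472, 1.6383)
|BD| = 6.0778
circle(B,8.00) ∩ circle(D,5.00): a=6.2473, h=4.9971
  candidates: C₊=(8.5102,4.7665) cross=30.372; C₋=(5.8162,-4.8578) cross=-30.372
  mode + wants cross > 0 → take C=(8.5102,4.7665) (cross=30.372)
ex = (C−B)/|BC| = (0.9204,0.3910); ey = (-0.3910,0.9204)
P = B + -2.66·ex + 3.16·ey = (-2.5367,3.5066)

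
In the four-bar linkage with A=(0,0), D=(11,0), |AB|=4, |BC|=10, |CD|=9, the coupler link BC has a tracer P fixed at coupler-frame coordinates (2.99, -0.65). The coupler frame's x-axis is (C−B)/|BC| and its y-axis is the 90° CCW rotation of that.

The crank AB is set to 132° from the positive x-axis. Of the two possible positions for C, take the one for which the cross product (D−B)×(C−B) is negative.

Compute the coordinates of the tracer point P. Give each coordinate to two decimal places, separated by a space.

-1.35 0.21

A=(0,0), D=(11.00,0)
B = A + 4.00·(cos132°, sin132°) = (-2.6765, 2.9726)
|BD| = 13.9958
circle(B,10.00) ∩ circle(D,9.00): a=7.6767, h=6.4085
  candidates: C₊=(6.1861,7.6044) cross=89.692; C₋=(3.4639,-4.9201) cross=-89.692
  mode - wants cross < 0 → take C=(3.4639,-4.9201) (cross=-89.692)
ex = (C−B)/|BC| = (0.6140,-0.7893); ey = (0.7893,0.6140)
P = B + 2.99·ex + -0.65·ey = (-1.3536,0.2135)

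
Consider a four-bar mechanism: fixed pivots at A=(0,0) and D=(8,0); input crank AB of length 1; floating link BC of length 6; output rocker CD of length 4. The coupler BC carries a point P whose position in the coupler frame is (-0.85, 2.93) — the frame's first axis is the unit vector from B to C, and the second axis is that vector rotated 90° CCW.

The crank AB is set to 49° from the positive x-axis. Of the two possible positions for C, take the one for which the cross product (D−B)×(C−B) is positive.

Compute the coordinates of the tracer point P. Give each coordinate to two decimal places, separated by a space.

A=(0,0), D=(8.00,0)
B = A + 1.00·(cos49°, sin49°) = (0.6561, 0.7547)
|BD| = 7.3826
circle(B,6.00) ∩ circle(D,4.00): a=5.0458, h=3.2465
  candidates: C₊=(6.0073,3.4683) cross=23.967; C₋=(5.3436,-2.9906) cross=-23.967
  mode + wants cross > 0 → take C=(6.0073,3.4683) (cross=23.967)
ex = (C−B)/|BC| = (0.8919,0.4523); ey = (-0.4523,0.8919)
P = B + -0.85·ex + 2.93·ey = (-1.4272,2.9835)

-1.43 2.98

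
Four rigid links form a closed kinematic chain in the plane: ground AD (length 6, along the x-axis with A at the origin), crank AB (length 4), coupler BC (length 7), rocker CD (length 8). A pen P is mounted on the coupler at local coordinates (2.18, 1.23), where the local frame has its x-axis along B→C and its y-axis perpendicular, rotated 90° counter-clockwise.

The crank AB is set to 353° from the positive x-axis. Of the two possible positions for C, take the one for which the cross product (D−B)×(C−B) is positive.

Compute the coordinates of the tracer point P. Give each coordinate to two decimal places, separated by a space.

A=(0,0), D=(6.00,0)
B = A + 4.00·(cos353°, sin353°) = (3.9702, -0.4875)
|BD| = 2.0875
circle(B,7.00) ∩ circle(D,8.00): a=-2.5490, h=6.5194
  candidates: C₊=(-0.0307,5.2564) cross=13.609; C₋=(3.0141,-7.4219) cross=-13.609
  mode + wants cross > 0 → take C=(-0.0307,5.2564) (cross=13.609)
ex = (C−B)/|BC| = (-0.5716,0.8206); ey = (-0.8206,-0.5716)
P = B + 2.18·ex + 1.23·ey = (1.7149,0.5983)

1.71 0.60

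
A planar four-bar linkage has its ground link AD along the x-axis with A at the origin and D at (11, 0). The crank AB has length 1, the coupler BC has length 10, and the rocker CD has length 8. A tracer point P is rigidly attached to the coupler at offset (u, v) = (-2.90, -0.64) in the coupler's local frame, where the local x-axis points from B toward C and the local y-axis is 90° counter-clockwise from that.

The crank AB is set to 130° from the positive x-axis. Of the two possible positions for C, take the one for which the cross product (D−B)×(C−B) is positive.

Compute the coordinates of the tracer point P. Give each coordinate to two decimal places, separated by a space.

-2.51 -1.55

A=(0,0), D=(11.00,0)
B = A + 1.00·(cos130°, sin130°) = (-0.6428, 0.7660)
|BD| = 11.6680
circle(B,10.00) ∩ circle(D,8.00): a=7.3767, h=6.7517
  candidates: C₊=(7.1612,7.0188) cross=78.778; C₋=(6.2747,-6.4553) cross=-78.778
  mode + wants cross > 0 → take C=(7.1612,7.0188) (cross=78.778)
ex = (C−B)/|BC| = (0.7804,0.6253); ey = (-0.6253,0.7804)
P = B + -2.90·ex + -0.64·ey = (-2.5058,-1.5467)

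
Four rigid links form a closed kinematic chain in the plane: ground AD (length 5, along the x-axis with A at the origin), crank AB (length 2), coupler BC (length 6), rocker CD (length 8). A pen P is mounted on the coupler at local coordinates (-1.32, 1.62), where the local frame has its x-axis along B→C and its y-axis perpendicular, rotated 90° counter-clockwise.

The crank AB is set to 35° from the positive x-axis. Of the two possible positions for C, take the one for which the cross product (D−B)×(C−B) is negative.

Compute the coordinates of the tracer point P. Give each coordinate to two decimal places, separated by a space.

A=(0,0), D=(5.00,0)
B = A + 2.00·(cos35°, sin35°) = (1.6383, 1.1472)
|BD| = 3.5520
circle(B,6.00) ∩ circle(D,8.00): a=-2.1654, h=5.5956
  candidates: C₊=(1.3961,7.1423) cross=19.876; C₋=(-2.2182,-3.4493) cross=-19.876
  mode - wants cross < 0 → take C=(-2.2182,-3.4493) (cross=-19.876)
ex = (C−B)/|BC| = (-0.6427,-0.7661); ey = (0.7661,-0.6427)
P = B + -1.32·ex + 1.62·ey = (3.7278,1.1171)

3.73 1.12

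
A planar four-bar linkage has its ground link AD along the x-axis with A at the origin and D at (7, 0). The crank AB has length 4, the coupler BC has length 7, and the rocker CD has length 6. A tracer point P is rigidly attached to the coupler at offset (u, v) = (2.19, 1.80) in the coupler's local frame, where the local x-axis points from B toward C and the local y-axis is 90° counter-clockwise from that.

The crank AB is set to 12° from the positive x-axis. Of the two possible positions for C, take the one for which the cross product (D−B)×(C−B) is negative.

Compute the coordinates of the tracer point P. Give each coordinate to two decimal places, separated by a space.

A=(0,0), D=(7.00,0)
B = A + 4.00·(cos12°, sin12°) = (3.9126, 0.8316)
|BD| = 3.1975
circle(B,7.00) ∩ circle(D,6.00): a=3.6316, h=5.9843
  candidates: C₊=(8.9757,5.6654) cross=19.134; C₋=(5.8627,-5.8912) cross=-19.134
  mode - wants cross < 0 → take C=(5.8627,-5.8912) (cross=-19.134)
ex = (C−B)/|BC| = (0.2786,-0.9604); ey = (0.9604,0.2786)
P = B + 2.19·ex + 1.80·ey = (6.2514,-0.7702)

6.25 -0.77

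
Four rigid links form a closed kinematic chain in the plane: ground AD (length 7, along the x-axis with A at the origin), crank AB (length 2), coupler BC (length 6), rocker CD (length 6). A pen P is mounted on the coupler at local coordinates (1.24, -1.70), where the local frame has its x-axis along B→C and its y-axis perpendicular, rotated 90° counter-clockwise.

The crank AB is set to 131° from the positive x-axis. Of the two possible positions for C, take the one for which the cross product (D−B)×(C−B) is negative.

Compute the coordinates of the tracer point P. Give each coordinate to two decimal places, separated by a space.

A=(0,0), D=(7.00,0)
B = A + 2.00·(cos131°, sin131°) = (-1.3121, 1.5094)
|BD| = 8.4481
circle(B,6.00) ∩ circle(D,6.00): a=4.2240, h=4.2612
  candidates: C₊=(3.6053,4.9473) cross=35.999; C₋=(2.0826,-3.4379) cross=-35.999
  mode - wants cross < 0 → take C=(2.0826,-3.4379) (cross=-35.999)
ex = (C−B)/|BC| = (0.5658,-0.8246); ey = (0.8246,0.5658)
P = B + 1.24·ex + -1.70·ey = (-2.0123,-0.4749)

-2.01 -0.47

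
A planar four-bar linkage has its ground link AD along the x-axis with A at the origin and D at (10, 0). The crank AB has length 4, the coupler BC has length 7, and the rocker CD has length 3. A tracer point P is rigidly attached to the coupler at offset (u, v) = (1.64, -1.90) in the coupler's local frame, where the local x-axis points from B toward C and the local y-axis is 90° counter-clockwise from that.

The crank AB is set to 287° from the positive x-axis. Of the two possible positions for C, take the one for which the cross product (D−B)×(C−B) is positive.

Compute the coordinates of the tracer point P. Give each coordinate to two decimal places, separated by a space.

3.59 -4.50

A=(0,0), D=(10.00,0)
B = A + 4.00·(cos287°, sin287°) = (1.1695, -3.8252)
|BD| = 9.6234
circle(B,7.00) ∩ circle(D,3.00): a=6.8900, h=1.2362
  candidates: C₊=(7.0004,0.0479) cross=11.897; C₋=(7.9832,-2.2209) cross=-11.897
  mode + wants cross > 0 → take C=(7.0004,0.0479) (cross=11.897)
ex = (C−B)/|BC| = (0.8330,0.5533); ey = (-0.5533,0.8330)
P = B + 1.64·ex + -1.90·ey = (3.5868,-4.5005)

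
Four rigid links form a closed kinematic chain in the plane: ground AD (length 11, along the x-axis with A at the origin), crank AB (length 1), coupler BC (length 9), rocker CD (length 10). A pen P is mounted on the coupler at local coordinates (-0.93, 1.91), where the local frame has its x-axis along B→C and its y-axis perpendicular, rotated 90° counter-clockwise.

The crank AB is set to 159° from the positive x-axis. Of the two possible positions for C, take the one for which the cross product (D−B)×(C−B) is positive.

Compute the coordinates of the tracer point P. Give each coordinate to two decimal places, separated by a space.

-3.02 0.76

A=(0,0), D=(11.00,0)
B = A + 1.00·(cos159°, sin159°) = (-0.9336, 0.3584)
|BD| = 11.9390
circle(B,9.00) ∩ circle(D,10.00): a=5.1738, h=7.3642
  candidates: C₊=(4.4589,7.5640) cross=87.921; C₋=(4.0168,-7.1579) cross=-87.921
  mode + wants cross > 0 → take C=(4.4589,7.5640) (cross=87.921)
ex = (C−B)/|BC| = (0.5992,0.8006); ey = (-0.8006,0.5992)
P = B + -0.93·ex + 1.91·ey = (-3.0200,0.7582)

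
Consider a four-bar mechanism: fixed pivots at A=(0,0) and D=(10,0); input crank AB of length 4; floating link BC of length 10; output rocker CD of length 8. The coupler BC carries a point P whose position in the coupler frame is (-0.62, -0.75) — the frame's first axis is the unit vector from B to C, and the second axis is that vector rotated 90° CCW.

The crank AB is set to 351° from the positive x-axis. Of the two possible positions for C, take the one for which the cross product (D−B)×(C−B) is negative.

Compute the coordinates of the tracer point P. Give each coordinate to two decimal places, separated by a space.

2.98 -0.68

A=(0,0), D=(10.00,0)
B = A + 4.00·(cos351°, sin351°) = (3.9508, -0.6257)
|BD| = 6.0815
circle(B,10.00) ∩ circle(D,8.00): a=6.0005, h=7.9996
  candidates: C₊=(9.0964,7.9488) cross=48.650; C₋=(10.7425,-7.9655) cross=-48.650
  mode - wants cross < 0 → take C=(10.7425,-7.9655) (cross=-48.650)
ex = (C−B)/|BC| = (0.6792,-0.7340); ey = (0.7340,0.6792)
P = B + -0.62·ex + -0.75·ey = (2.9792,-0.6801)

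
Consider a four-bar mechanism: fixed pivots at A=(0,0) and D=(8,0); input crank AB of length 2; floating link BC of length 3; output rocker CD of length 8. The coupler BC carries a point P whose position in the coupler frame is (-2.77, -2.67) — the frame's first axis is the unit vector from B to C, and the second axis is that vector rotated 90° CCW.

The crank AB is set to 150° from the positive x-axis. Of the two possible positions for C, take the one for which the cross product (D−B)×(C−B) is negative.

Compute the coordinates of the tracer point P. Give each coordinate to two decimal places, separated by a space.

-5.54 1.54

A=(0,0), D=(8.00,0)
B = A + 2.00·(cos150°, sin150°) = (-1.7321, 1.0000)
|BD| = 9.7833
circle(B,3.00) ∩ circle(D,8.00): a=2.0807, h=2.1611
  candidates: C₊=(0.5587,2.9371) cross=21.143; C₋=(0.1169,-1.3625) cross=-21.143
  mode - wants cross < 0 → take C=(0.1169,-1.3625) (cross=-21.143)
ex = (C−B)/|BC| = (0.6163,-0.7875); ey = (0.7875,0.6163)
P = B + -2.77·ex + -2.67·ey = (-5.5419,1.5358)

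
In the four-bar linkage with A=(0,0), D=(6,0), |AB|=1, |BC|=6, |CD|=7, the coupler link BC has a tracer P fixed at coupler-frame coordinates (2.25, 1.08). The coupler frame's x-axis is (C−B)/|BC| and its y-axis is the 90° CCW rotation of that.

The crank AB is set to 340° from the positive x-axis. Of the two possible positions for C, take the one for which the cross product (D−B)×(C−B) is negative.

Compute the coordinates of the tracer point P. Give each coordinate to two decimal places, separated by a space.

A=(0,0), D=(6.00,0)
B = A + 1.00·(cos340°, sin340°) = (0.9397, -0.3420)
|BD| = 5.0719
circle(B,6.00) ∩ circle(D,7.00): a=1.2543, h=5.8674
  candidates: C₊=(1.7955,5.5966) cross=29.759; C₋=(2.5868,-6.1115) cross=-29.759
  mode - wants cross < 0 → take C=(2.5868,-6.1115) (cross=-29.759)
ex = (C−B)/|BC| = (0.2745,-0.9616); ey = (0.9616,0.2745)
P = B + 2.25·ex + 1.08·ey = (2.5959,-2.2091)

2.60 -2.21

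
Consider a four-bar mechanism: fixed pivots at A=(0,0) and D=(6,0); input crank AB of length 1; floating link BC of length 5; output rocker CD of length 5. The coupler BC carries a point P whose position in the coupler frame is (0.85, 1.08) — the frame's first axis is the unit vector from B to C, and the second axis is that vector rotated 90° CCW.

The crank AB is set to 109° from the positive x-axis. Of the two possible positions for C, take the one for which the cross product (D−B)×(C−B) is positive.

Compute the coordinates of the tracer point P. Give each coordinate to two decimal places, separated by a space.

A=(0,0), D=(6.00,0)
B = A + 1.00·(cos109°, sin109°) = (-0.3256, 0.9455)
|BD| = 6.3958
circle(B,5.00) ∩ circle(D,5.00): a=3.1979, h=3.8436
  candidates: C₊=(3.4054,4.2741) cross=24.583; C₋=(2.2690,-3.3286) cross=-24.583
  mode + wants cross > 0 → take C=(3.4054,4.2741) (cross=24.583)
ex = (C−B)/|BC| = (0.7462,0.6657); ey = (-0.6657,0.7462)
P = B + 0.85·ex + 1.08·ey = (-0.4103,2.3173)

-0.41 2.32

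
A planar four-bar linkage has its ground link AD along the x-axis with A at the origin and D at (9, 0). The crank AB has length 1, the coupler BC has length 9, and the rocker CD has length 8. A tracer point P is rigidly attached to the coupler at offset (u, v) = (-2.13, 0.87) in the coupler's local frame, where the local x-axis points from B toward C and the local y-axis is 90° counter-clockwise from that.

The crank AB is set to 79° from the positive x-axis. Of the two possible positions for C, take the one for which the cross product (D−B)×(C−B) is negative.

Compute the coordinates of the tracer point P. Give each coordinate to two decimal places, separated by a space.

A=(0,0), D=(9.00,0)
B = A + 1.00·(cos79°, sin79°) = (0.1908, 0.9816)
|BD| = 8.8637
circle(B,9.00) ∩ circle(D,8.00): a=5.3908, h=7.2069
  candidates: C₊=(6.3466,7.5472) cross=63.880; C₋=(4.7503,-6.7779) cross=-63.880
  mode - wants cross < 0 → take C=(4.7503,-6.7779) (cross=-63.880)
ex = (C−B)/|BC| = (0.5066,-0.8622); ey = (0.8622,0.5066)
P = B + -2.13·ex + 0.87·ey = (-0.1382,3.2588)

-0.14 3.26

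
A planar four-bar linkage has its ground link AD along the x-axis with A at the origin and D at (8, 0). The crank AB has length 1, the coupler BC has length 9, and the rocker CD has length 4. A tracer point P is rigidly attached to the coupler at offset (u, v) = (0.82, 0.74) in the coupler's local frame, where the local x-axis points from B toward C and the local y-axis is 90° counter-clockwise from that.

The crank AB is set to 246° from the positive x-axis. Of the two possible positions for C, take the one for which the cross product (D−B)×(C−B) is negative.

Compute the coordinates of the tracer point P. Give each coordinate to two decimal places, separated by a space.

A=(0,0), D=(8.00,0)
B = A + 1.00·(cos246°, sin246°) = (-0.4067, -0.9135)
|BD| = 8.4562
circle(B,9.00) ∩ circle(D,4.00): a=8.0714, h=3.9814
  candidates: C₊=(7.1873,3.9166) cross=33.668; C₋=(8.0476,-3.9997) cross=-33.668
  mode - wants cross < 0 → take C=(8.0476,-3.9997) (cross=-33.668)
ex = (C−B)/|BC| = (0.9394,-0.3429); ey = (0.3429,0.9394)
P = B + 0.82·ex + 0.74·ey = (0.6173,-0.4996)

0.62 -0.50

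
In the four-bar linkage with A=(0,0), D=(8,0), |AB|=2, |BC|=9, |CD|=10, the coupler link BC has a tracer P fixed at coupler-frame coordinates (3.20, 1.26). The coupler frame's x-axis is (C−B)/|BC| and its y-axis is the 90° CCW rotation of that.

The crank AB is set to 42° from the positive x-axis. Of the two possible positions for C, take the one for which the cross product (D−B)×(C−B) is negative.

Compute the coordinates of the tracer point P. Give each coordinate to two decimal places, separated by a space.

A=(0,0), D=(8.00,0)
B = A + 2.00·(cos42°, sin42°) = (1.4863, 1.3383)
|BD| = 6.6498
circle(B,9.00) ∩ circle(D,10.00): a=1.8963, h=8.7980
  candidates: C₊=(5.1143,9.5746) cross=58.504; C₋=(1.5732,-7.6613) cross=-58.504
  mode - wants cross < 0 → take C=(1.5732,-7.6613) (cross=-58.504)
ex = (C−B)/|BC| = (0.0097,-1.0000); ey = (1.0000,0.0097)
P = B + 3.20·ex + 1.26·ey = (2.7771,-1.8494)

2.78 -1.85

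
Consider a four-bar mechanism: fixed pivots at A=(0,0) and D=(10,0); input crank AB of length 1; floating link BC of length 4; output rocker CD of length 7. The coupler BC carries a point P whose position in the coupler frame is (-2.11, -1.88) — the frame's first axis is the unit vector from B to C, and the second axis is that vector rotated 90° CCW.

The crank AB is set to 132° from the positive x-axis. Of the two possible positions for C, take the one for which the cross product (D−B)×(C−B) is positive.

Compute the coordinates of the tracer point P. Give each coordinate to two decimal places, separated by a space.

A=(0,0), D=(10.00,0)
B = A + 1.00·(cos132°, sin132°) = (-0.6691, 0.7431)
|BD| = 10.6950
circle(B,4.00) ∩ circle(D,7.00): a=3.8047, h=1.2346
  candidates: C₊=(3.2122,1.7104) cross=13.204; C₋=(3.0406,-0.7528) cross=-13.204
  mode + wants cross > 0 → take C=(3.2122,1.7104) (cross=13.204)
ex = (C−B)/|BC| = (0.9703,0.2418); ey = (-0.2418,0.9703)
P = B + -2.11·ex + -1.88·ey = (-2.2619,-1.5913)

-2.26 -1.59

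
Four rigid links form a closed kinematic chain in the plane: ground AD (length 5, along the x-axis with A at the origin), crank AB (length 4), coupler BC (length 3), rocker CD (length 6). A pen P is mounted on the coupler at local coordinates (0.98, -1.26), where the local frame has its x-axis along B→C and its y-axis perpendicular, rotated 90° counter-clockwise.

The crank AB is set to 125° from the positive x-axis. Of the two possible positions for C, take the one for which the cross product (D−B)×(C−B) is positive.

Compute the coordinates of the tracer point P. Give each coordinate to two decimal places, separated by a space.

-1.01 2.32

A=(0,0), D=(5.00,0)
B = A + 4.00·(cos125°, sin125°) = (-2.2943, 3.2766)
|BD| = 7.9964
circle(B,3.00) ∩ circle(D,6.00): a=2.3100, h=1.9142
  candidates: C₊=(0.5972,4.0762) cross=15.307; C₋=(-0.9715,0.5840) cross=-15.307
  mode + wants cross > 0 → take C=(0.5972,4.0762) (cross=15.307)
ex = (C−B)/|BC| = (0.9638,0.2665); ey = (-0.2665,0.9638)
P = B + 0.98·ex + -1.26·ey = (-1.0139,2.3234)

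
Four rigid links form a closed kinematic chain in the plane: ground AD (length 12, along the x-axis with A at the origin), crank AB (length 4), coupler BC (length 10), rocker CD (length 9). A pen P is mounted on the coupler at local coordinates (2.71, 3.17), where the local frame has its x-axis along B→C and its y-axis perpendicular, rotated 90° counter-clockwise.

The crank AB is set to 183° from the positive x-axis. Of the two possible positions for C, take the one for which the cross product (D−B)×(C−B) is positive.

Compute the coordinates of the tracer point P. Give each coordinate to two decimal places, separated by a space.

A=(0,0), D=(12.00,0)
B = A + 4.00·(cos183°, sin183°) = (-3.9945, -0.2093)
|BD| = 15.9959
circle(B,10.00) ∩ circle(D,9.00): a=8.5918, h=5.1167
  candidates: C₊=(4.5296,5.0193) cross=81.845; C₋=(4.6636,-5.2131) cross=-81.845
  mode + wants cross > 0 → take C=(4.5296,5.0193) (cross=81.845)
ex = (C−B)/|BC| = (0.8524,0.5229); ey = (-0.5229,0.8524)
P = B + 2.71·ex + 3.17·ey = (-3.3420,3.9098)

-3.34 3.91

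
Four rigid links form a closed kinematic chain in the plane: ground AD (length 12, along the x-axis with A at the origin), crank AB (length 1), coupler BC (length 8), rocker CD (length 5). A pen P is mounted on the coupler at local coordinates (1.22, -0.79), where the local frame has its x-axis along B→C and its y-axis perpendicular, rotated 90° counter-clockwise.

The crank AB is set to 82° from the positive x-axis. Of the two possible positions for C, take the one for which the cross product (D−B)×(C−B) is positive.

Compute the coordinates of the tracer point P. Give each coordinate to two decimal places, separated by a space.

A=(0,0), D=(12.00,0)
B = A + 1.00·(cos82°, sin82°) = (0.1392, 0.9903)
|BD| = 11.9021
circle(B,8.00) ∩ circle(D,5.00): a=7.5894, h=2.5300
  candidates: C₊=(7.9128,2.8800) cross=30.112; C₋=(7.4918,-2.1624) cross=-30.112
  mode + wants cross > 0 → take C=(7.9128,2.8800) (cross=30.112)
ex = (C−B)/|BC| = (0.9717,0.2362); ey = (-0.2362,0.9717)
P = B + 1.22·ex + -0.79·ey = (1.5113,0.5108)

1.51 0.51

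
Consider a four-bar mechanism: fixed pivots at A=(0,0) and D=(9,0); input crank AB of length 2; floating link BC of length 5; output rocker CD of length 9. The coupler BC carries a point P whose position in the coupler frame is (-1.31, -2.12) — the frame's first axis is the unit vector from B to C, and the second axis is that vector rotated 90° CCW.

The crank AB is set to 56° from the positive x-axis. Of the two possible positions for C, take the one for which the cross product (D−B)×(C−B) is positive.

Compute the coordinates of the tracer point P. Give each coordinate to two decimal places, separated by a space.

A=(0,0), D=(9.00,0)
B = A + 2.00·(cos56°, sin56°) = (1.1184, 1.6581)
|BD| = 8.0541
circle(B,5.00) ∩ circle(D,9.00): a=0.5506, h=4.9696
  candidates: C₊=(2.6803,6.4079) cross=40.026; C₋=(0.6341,-3.3184) cross=-40.026
  mode + wants cross > 0 → take C=(2.6803,6.4079) (cross=40.026)
ex = (C−B)/|BC| = (0.3124,0.9500); ey = (-0.9500,0.3124)
P = B + -1.31·ex + -2.12·ey = (2.7231,-0.2486)

2.72 -0.25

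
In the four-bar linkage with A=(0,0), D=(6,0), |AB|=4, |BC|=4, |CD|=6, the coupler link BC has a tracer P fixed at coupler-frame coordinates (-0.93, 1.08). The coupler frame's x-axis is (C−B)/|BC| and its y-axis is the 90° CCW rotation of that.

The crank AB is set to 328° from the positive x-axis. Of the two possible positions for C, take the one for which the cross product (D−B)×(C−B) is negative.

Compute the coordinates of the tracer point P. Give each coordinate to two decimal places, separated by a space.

4.08 -0.87

A=(0,0), D=(6.00,0)
B = A + 4.00·(cos328°, sin328°) = (3.3922, -2.1197)
|BD| = 3.3606
circle(B,4.00) ∩ circle(D,6.00): a=-1.2953, h=3.7845
  candidates: C₊=(0.0000,-0.0000) cross=12.718; C₋=(4.7740,-5.8734) cross=-12.718
  mode - wants cross < 0 → take C=(4.7740,-5.8734) (cross=-12.718)
ex = (C−B)/|BC| = (0.3455,-0.9384); ey = (0.9384,0.3455)
P = B + -0.93·ex + 1.08·ey = (4.0844,-0.8738)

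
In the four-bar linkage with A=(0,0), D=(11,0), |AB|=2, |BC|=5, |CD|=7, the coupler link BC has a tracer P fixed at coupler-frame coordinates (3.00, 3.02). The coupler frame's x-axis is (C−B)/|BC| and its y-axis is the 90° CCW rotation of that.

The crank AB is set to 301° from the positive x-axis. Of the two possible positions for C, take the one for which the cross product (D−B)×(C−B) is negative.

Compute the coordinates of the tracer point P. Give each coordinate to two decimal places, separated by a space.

5.13 -0.56

A=(0,0), D=(11.00,0)
B = A + 2.00·(cos301°, sin301°) = (1.0301, -1.7143)
|BD| = 10.1162
circle(B,5.00) ∩ circle(D,7.00): a=3.8719, h=3.1636
  candidates: C₊=(4.3099,2.0596) cross=32.004; C₋=(5.3821,-4.1760) cross=-32.004
  mode - wants cross < 0 → take C=(5.3821,-4.1760) (cross=-32.004)
ex = (C−B)/|BC| = (0.8704,-0.4923); ey = (0.4923,0.8704)
P = B + 3.00·ex + 3.02·ey = (5.1281,-0.5627)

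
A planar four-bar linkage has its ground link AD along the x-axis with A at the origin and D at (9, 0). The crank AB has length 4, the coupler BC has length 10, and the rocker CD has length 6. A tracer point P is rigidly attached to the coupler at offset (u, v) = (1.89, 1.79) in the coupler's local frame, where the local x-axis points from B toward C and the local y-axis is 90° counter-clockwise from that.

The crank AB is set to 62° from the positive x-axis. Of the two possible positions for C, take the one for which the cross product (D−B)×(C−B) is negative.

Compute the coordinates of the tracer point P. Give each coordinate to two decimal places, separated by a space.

4.33 2.65

A=(0,0), D=(9.00,0)
B = A + 4.00·(cos62°, sin62°) = (1.8779, 3.5318)
|BD| = 7.9497
circle(B,10.00) ∩ circle(D,6.00): a=8.0002, h=5.9998
  candidates: C₊=(11.7107,5.3528) cross=47.697; C₋=(6.3797,-5.3976) cross=-47.697
  mode - wants cross < 0 → take C=(6.3797,-5.3976) (cross=-47.697)
ex = (C−B)/|BC| = (0.4502,-0.8929); ey = (0.8929,0.4502)
P = B + 1.89·ex + 1.79·ey = (4.3271,2.6500)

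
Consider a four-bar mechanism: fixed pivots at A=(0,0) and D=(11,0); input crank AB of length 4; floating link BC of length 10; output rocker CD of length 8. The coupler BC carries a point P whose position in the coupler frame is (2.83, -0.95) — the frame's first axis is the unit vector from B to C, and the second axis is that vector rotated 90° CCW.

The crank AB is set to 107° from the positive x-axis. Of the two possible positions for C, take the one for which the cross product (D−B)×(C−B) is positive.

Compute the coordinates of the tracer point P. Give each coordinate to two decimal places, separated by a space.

A=(0,0), D=(11.00,0)
B = A + 4.00·(cos107°, sin107°) = (-1.1695, 3.8252)
|BD| = 12.7565
circle(B,10.00) ∩ circle(D,8.00): a=7.7893, h=6.2711
  candidates: C₊=(8.1418,7.4720) cross=79.997; C₋=(4.3809,-4.4930) cross=-79.997
  mode + wants cross > 0 → take C=(8.1418,7.4720) (cross=79.997)
ex = (C−B)/|BC| = (0.9311,0.3647); ey = (-0.3647,0.9311)
P = B + 2.83·ex + -0.95·ey = (1.8121,3.9727)

1.81 3.97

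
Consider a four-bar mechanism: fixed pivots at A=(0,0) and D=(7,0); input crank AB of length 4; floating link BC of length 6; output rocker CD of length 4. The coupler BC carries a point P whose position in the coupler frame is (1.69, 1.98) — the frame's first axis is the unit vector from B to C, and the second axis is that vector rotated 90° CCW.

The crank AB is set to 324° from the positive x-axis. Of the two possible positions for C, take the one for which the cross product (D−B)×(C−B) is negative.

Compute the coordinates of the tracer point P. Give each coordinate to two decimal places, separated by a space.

A=(0,0), D=(7.00,0)
B = A + 4.00·(cos324°, sin324°) = (3.2361, -2.3511)
|BD| = 4.4379
circle(B,6.00) ∩ circle(D,4.00): a=4.4723, h=3.9999
  candidates: C₊=(4.9101,3.4106) cross=17.751; C₋=(9.1482,-3.3742) cross=-17.751
  mode - wants cross < 0 → take C=(9.1482,-3.3742) (cross=-17.751)
ex = (C−B)/|BC| = (0.9854,-0.1705); ey = (0.1705,0.9854)
P = B + 1.69·ex + 1.98·ey = (5.2389,-0.6883)

5.24 -0.69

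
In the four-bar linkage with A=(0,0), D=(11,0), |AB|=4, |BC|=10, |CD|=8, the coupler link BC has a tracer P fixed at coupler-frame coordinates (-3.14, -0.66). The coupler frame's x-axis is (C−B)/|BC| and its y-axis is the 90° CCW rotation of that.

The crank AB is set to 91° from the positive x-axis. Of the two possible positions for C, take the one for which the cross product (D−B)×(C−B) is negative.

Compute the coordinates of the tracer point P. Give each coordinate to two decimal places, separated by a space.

-2.13 6.46

A=(0,0), D=(11.00,0)
B = A + 4.00·(cos91°, sin91°) = (-0.0698, 3.9994)
|BD| = 11.7701
circle(B,10.00) ∩ circle(D,8.00): a=7.4144, h=6.7102
  candidates: C₊=(9.1835,7.7910) cross=78.980; C₋=(4.6233,-4.8309) cross=-78.980
  mode - wants cross < 0 → take C=(4.6233,-4.8309) (cross=-78.980)
ex = (C−B)/|BC| = (0.4693,-0.8830); ey = (0.8830,0.4693)
P = B + -3.14·ex + -0.66·ey = (-2.1263,6.4624)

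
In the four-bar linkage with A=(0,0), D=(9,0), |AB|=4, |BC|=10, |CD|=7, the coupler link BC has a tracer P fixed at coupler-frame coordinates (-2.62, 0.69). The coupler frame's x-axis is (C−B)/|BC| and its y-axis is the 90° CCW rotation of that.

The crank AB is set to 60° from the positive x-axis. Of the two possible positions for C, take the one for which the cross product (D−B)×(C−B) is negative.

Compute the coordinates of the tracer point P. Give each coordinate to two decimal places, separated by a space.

1.78 6.16

A=(0,0), D=(9.00,0)
B = A + 4.00·(cos60°, sin60°) = (2.0000, 3.4641)
|BD| = 7.8102
circle(B,10.00) ∩ circle(D,7.00): a=7.1701, h=6.9707
  candidates: C₊=(11.5179,6.5315) cross=54.443; C₋=(5.3345,-5.9636) cross=-54.443
  mode - wants cross < 0 → take C=(5.3345,-5.9636) (cross=-54.443)
ex = (C−B)/|BC| = (0.3335,-0.9428); ey = (0.9428,0.3335)
P = B + -2.62·ex + 0.69·ey = (1.7769,6.1642)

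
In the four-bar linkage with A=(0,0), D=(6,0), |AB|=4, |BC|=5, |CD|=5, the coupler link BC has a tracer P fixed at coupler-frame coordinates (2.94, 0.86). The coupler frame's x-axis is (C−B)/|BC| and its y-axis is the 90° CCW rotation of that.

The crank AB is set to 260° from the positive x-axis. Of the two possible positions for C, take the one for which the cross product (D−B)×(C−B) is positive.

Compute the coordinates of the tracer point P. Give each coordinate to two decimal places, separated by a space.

A=(0,0), D=(6.00,0)
B = A + 4.00·(cos260°, sin260°) = (-0.6946, -3.9392)
|BD| = 7.7676
circle(B,5.00) ∩ circle(D,5.00): a=3.8838, h=3.1490
  candidates: C₊=(1.0557,0.7444) cross=24.460; C₋=(4.2497,-4.6836) cross=-24.460
  mode + wants cross > 0 → take C=(1.0557,0.7444) (cross=24.460)
ex = (C−B)/|BC| = (0.3501,0.9367); ey = (-0.9367,0.3501)
P = B + 2.94·ex + 0.86·ey = (-0.4710,-0.8842)

-0.47 -0.88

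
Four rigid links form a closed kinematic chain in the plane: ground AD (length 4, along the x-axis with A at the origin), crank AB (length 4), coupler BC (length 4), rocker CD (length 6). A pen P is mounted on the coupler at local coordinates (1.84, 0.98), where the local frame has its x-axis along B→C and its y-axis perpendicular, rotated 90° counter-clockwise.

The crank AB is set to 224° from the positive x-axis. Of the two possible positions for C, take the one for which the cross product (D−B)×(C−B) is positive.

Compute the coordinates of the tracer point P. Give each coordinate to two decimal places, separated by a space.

-3.38 -0.75

A=(0,0), D=(4.00,0)
B = A + 4.00·(cos224°, sin224°) = (-2.8774, -2.7786)
|BD| = 7.4175
circle(B,4.00) ∩ circle(D,6.00): a=2.3606, h=3.2292
  candidates: C₊=(-1.8984,1.0997) cross=23.952; C₋=(0.5210,-4.8884) cross=-23.952
  mode + wants cross > 0 → take C=(-1.8984,1.0997) (cross=23.952)
ex = (C−B)/|BC| = (0.2448,0.9696); ey = (-0.9696,0.2448)
P = B + 1.84·ex + 0.98·ey = (-3.3772,-0.7547)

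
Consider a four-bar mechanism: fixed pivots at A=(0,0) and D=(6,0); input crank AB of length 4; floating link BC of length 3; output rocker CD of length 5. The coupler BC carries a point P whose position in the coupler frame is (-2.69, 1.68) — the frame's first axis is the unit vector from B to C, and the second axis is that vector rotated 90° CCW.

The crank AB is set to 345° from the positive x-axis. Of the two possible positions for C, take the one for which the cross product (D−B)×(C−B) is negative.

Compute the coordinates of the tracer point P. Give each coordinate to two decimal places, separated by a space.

A=(0,0), D=(6.00,0)
B = A + 4.00·(cos345°, sin345°) = (3.8637, -1.0353)
|BD| = 2.3739
circle(B,3.00) ∩ circle(D,5.00): a=-2.1830, h=2.0578
  candidates: C₊=(1.0018,-0.1354) cross=4.885; C₋=(2.7967,-3.8391) cross=-4.885
  mode - wants cross < 0 → take C=(2.7967,-3.8391) (cross=-4.885)
ex = (C−B)/|BC| = (-0.3557,-0.9346); ey = (0.9346,-0.3557)
P = B + -2.69·ex + 1.68·ey = (6.3906,0.8813)

6.39 0.88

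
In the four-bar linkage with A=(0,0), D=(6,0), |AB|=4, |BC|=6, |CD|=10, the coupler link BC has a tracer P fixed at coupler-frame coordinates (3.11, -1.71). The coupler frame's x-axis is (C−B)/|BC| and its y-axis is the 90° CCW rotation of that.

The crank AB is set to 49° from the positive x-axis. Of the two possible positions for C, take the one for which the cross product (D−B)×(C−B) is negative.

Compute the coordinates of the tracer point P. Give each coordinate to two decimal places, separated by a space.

A=(0,0), D=(6.00,0)
B = A + 4.00·(cos49°, sin49°) = (2.6242, 3.0188)
|BD| = 4.5287
circle(B,6.00) ∩ circle(D,10.00): a=-4.8017, h=3.5978
  candidates: C₊=(1.4433,8.9015) cross=16.293; C₋=(-3.3533,3.5378) cross=-16.293
  mode - wants cross < 0 → take C=(-3.3533,3.5378) (cross=-16.293)
ex = (C−B)/|BC| = (-0.9963,0.0865); ey = (-0.0865,-0.9963)
P = B + 3.11·ex + -1.71·ey = (-0.3262,4.9914)

-0.33 4.99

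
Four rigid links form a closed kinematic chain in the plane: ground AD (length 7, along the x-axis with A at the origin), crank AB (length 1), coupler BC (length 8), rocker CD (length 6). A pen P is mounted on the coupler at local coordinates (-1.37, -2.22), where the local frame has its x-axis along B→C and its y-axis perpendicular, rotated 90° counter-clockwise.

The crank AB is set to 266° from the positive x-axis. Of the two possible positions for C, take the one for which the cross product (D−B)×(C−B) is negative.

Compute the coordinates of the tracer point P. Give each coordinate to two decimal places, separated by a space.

A=(0,0), D=(7.00,0)
B = A + 1.00·(cos266°, sin266°) = (-0.0698, -0.9976)
|BD| = 7.1398
circle(B,8.00) ∩ circle(D,6.00): a=5.5307, h=5.7802
  candidates: C₊=(4.5991,5.4987) cross=41.270; C₋=(6.2143,-5.9483) cross=-41.270
  mode - wants cross < 0 → take C=(6.2143,-5.9483) (cross=-41.270)
ex = (C−B)/|BC| = (0.7855,-0.6188); ey = (0.6188,0.7855)
P = B + -1.37·ex + -2.22·ey = (-2.5197,-1.8936)

-2.52 -1.89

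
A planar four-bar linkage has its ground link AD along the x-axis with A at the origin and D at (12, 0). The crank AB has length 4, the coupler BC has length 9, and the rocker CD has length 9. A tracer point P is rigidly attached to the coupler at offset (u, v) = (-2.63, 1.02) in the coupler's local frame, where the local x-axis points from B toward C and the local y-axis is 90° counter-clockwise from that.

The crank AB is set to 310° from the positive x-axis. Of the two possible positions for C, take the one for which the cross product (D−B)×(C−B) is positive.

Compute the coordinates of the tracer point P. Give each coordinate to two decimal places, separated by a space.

0.89 -5.33

A=(0,0), D=(12.00,0)
B = A + 4.00·(cos310°, sin310°) = (2.5712, -3.0642)
|BD| = 9.9143
circle(B,9.00) ∩ circle(D,9.00): a=4.9571, h=7.5118
  candidates: C₊=(4.9639,5.6119) cross=74.474; C₋=(9.6072,-8.6761) cross=-74.474
  mode + wants cross > 0 → take C=(4.9639,5.6119) (cross=74.474)
ex = (C−B)/|BC| = (0.2659,0.9640); ey = (-0.9640,0.2659)
P = B + -2.63·ex + 1.02·ey = (0.8886,-5.3283)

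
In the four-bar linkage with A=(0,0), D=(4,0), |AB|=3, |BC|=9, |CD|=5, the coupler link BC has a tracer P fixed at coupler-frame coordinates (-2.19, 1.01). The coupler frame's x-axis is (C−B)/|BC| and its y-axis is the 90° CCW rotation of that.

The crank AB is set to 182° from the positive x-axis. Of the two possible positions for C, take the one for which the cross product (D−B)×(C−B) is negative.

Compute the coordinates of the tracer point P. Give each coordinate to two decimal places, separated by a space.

-4.30 1.93

A=(0,0), D=(4.00,0)
B = A + 3.00·(cos182°, sin182°) = (-2.9982, -0.1047)
|BD| = 6.9990
circle(B,9.00) ∩ circle(D,5.00): a=7.5001, h=4.9748
  candidates: C₊=(4.4266,4.9818) cross=34.819; C₋=(4.5755,-4.9668) cross=-34.819
  mode - wants cross < 0 → take C=(4.5755,-4.9668) (cross=-34.819)
ex = (C−B)/|BC| = (0.8415,-0.5402); ey = (0.5402,0.8415)
P = B + -2.19·ex + 1.01·ey = (-4.2955,1.9283)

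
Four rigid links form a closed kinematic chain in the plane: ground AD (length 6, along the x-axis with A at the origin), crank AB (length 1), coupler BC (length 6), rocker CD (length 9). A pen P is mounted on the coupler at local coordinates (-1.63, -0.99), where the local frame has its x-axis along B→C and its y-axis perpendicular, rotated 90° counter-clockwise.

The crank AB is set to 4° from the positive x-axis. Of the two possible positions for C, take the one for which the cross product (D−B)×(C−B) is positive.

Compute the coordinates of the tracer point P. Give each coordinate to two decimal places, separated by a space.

A=(0,0), D=(6.00,0)
B = A + 1.00·(cos4°, sin4°) = (0.9976, 0.0698)
|BD| = 5.0029
circle(B,6.00) ∩ circle(D,9.00): a=-1.9959, h=5.6583
  candidates: C₊=(-0.9193,5.7553) cross=28.308; C₋=(-1.0770,-5.5602) cross=-28.308
  mode + wants cross > 0 → take C=(-0.9193,5.7553) (cross=28.308)
ex = (C−B)/|BC| = (-0.3195,0.9476); ey = (-0.9476,-0.3195)
P = B + -1.63·ex + -0.99·ey = (2.4564,-1.1585)

2.46 -1.16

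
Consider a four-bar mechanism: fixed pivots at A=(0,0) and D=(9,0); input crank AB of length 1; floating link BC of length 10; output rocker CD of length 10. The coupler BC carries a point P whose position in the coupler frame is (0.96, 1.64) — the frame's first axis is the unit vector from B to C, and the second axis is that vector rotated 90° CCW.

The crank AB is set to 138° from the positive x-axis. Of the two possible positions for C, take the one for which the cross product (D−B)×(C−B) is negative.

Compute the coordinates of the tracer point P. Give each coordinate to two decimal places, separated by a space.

1.15 0.50

A=(0,0), D=(9.00,0)
B = A + 1.00·(cos138°, sin138°) = (-0.7431, 0.6691)
|BD| = 9.7661
circle(B,10.00) ∩ circle(D,10.00): a=4.8830, h=8.7267
  candidates: C₊=(4.7263,9.0408) cross=85.226; C₋=(3.5305,-8.3717) cross=-85.226
  mode - wants cross < 0 → take C=(3.5305,-8.3717) (cross=-85.226)
ex = (C−B)/|BC| = (0.4274,-0.9041); ey = (0.9041,0.4274)
P = B + 0.96·ex + 1.64·ey = (1.1498,0.5021)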